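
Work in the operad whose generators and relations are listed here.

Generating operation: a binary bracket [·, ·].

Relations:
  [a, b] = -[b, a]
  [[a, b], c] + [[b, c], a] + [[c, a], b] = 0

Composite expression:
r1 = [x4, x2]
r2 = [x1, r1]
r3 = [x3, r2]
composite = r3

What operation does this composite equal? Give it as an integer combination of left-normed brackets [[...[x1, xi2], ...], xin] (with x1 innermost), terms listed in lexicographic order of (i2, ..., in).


[[[x1, x2], x4], x3] - [[[x1, x4], x2], x3]

A multilinear Lie element is pinned by x1-initial words (x1 innermost).
Composite bracket: [x3, [x1, [x4, x2]]]
The bracket unfolds into 8 signed words via [a, b] = ab - ba (2^3 = 8).
Coefficients come from the x1-initial words:
  the word x1x2x4x3 carries sign +1 and contributes +[[[x1, x2], x4], x3]
  the word x1x4x2x3 carries sign -1 and contributes -[[[x1, x4], x2], x3]


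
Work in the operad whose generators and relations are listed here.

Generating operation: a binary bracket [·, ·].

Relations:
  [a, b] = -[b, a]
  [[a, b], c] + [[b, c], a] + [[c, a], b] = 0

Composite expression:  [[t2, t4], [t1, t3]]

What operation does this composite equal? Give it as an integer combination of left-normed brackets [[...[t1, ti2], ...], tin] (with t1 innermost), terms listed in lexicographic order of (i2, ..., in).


-[[[t1, t3], t2], t4] + [[[t1, t3], t4], t2]

In the tensor algebra, words opening t1 carry the t1-anchored form.
Composite bracket: [[t2, t4], [t1, t3]]
The bracket unfolds into 8 signed words via [a, b] = ab - ba (2^3 = 8).
The t1-initial words carry the normal form:
  from t1t3t2t4, sign -1: term -[[[t1, t3], t2], t4]
  from t1t3t4t2, sign +1: term +[[[t1, t3], t4], t2]


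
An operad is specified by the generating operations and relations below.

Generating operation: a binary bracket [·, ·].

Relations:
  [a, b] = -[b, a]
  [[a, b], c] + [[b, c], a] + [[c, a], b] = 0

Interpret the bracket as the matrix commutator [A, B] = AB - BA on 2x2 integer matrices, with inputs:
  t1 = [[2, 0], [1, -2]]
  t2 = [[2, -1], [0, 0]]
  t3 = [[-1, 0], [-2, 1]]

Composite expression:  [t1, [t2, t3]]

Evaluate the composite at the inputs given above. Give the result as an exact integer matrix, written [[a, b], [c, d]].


[[2, -8], [-12, -2]]

[t2, t3] = [[2, -2], [4, -2]]
[t1, [t2, t3]] = [[2, -8], [-12, -2]]


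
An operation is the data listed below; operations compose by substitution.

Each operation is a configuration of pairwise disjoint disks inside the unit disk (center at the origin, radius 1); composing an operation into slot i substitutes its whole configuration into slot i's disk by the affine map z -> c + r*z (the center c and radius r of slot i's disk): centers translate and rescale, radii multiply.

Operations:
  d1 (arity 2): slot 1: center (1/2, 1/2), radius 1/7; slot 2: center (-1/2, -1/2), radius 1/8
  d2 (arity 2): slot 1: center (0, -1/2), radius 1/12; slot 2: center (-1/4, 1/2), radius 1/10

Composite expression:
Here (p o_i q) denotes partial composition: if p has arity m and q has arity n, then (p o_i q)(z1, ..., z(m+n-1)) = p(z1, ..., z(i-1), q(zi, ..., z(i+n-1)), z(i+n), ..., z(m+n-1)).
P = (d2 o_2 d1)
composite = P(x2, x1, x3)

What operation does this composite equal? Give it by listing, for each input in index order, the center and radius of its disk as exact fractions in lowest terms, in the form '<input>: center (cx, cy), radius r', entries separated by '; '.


x1: center (-1/5, 11/20), radius 1/70; x2: center (0, -1/2), radius 1/12; x3: center (-3/10, 9/20), radius 1/80


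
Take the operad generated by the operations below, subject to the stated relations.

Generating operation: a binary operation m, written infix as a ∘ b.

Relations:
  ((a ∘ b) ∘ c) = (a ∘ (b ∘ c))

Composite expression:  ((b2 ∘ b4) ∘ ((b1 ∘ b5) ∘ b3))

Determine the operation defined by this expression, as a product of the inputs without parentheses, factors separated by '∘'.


b2 ∘ b4 ∘ b1 ∘ b5 ∘ b3

All parenthesizations of m agree; list the b-inputs left to right.
(b2 ∘ b4) reduces to b2 ∘ b4
(b1 ∘ b5) reduces to b1 ∘ b5
((b1 ∘ b5) ∘ b3) reduces to b1 ∘ b5 ∘ b3
((b2 ∘ b4) ∘ ((b1 ∘ b5) ∘ b3)) reduces to b2 ∘ b4 ∘ b1 ∘ b5 ∘ b3


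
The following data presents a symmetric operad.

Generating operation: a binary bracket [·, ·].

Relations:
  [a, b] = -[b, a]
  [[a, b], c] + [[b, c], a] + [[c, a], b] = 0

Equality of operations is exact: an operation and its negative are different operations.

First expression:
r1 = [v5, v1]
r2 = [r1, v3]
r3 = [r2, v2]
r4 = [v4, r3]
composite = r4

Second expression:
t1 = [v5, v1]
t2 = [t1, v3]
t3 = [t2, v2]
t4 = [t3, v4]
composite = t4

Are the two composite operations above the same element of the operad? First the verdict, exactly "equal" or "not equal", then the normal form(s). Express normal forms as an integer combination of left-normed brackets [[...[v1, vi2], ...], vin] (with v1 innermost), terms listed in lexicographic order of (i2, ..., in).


not equal: they reduce to [[[[v1, v5], v3], v2], v4] and -[[[[v1, v5], v3], v2], v4]

In normal form, the first expression is [[[[v1, v5], v3], v2], v4]
In normal form, the second expression is -[[[[v1, v5], v3], v2], v4]
No match — not equal.


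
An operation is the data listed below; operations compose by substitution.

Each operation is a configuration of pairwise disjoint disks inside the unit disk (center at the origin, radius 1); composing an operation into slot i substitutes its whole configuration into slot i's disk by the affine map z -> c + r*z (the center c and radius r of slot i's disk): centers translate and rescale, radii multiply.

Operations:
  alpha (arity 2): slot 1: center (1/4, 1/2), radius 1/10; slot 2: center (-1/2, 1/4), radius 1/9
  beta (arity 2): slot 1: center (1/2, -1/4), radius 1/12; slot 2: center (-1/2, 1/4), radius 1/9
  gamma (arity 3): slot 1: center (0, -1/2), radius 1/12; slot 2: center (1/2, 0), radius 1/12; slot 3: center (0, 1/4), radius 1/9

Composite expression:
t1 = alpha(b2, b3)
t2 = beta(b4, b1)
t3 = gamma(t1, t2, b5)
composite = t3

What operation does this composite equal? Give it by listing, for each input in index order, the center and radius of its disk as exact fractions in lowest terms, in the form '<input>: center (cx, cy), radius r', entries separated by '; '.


b1: center (11/24, 1/48), radius 1/108; b2: center (1/48, -11/24), radius 1/120; b3: center (-1/24, -23/48), radius 1/108; b4: center (13/24, -1/48), radius 1/144; b5: center (0, 1/4), radius 1/9

Affine substitution under gamma: radii multiply and b-centers shift.
input b2: applying the 2 nested substitutions gives center (1/48, -11/24), radius 1/120
input b3: applying the 2 nested substitutions gives center (-1/24, -23/48), radius 1/108
input b4: applying the 2 nested substitutions gives center (13/24, -1/48), radius 1/144
input b1: applying the 2 nested substitutions gives center (11/24, 1/48), radius 1/108
input b5: applying the 1 nested substitution gives center (0, 1/4), radius 1/9


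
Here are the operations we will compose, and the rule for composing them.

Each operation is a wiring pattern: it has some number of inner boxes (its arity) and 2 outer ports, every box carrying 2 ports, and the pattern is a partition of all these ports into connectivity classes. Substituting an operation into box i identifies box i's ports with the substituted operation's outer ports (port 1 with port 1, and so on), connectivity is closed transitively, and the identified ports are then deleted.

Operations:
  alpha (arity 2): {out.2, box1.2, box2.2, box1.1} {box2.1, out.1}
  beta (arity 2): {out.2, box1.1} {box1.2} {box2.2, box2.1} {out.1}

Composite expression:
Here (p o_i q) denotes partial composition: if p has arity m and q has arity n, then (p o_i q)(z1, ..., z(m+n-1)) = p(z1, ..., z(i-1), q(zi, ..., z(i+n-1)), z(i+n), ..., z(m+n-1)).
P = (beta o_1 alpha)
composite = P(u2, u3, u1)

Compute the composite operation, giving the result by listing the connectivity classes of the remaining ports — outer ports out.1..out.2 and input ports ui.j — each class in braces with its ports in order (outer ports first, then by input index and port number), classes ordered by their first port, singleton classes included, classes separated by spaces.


{out.1} {out.2, u3.1} {u1.1, u1.2} {u2.1, u2.2, u3.2}

Substituting into beta glues patterns; closure does the rest.
the subtree at alpha composes to {out.1, u3.1} {out.2, u2.1, u2.2, u3.2} on (u2, u3); out.j = own outer ports
the subtree at beta composes to {out.1} {out.2, u3.1} {u1.1, u1.2} {u2.1, u2.2, u3.2} on (u2, u3, u1); out.j = own outer ports


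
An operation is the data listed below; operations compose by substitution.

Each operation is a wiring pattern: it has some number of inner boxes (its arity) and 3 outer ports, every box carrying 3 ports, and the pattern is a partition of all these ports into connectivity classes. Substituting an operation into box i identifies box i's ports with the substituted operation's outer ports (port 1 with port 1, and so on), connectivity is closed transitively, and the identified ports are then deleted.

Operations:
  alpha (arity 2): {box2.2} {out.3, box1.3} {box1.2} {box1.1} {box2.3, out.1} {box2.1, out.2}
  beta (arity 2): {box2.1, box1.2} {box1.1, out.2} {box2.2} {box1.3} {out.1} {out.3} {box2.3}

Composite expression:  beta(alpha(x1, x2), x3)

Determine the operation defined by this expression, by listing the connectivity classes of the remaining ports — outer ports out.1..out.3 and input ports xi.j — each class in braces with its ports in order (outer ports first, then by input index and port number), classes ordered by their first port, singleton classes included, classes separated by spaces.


Connectivity passes through glued beta-boundaries; trace each wire chain.
stage alpha: inputs (x1, x2), connectivity {out.1, x2.3} {out.2, x2.1} {out.3, x1.3} {x1.1} {x1.2} {x2.2}, out.j its boundary
stage beta: inputs (x1, x2, x3), connectivity {out.1} {out.2, x2.3} {out.3} {x1.1} {x1.2} {x1.3} {x2.1, x3.1} {x2.2} {x3.2} {x3.3}, out.j its boundary

{out.1} {out.2, x2.3} {out.3} {x1.1} {x1.2} {x1.3} {x2.1, x3.1} {x2.2} {x3.2} {x3.3}


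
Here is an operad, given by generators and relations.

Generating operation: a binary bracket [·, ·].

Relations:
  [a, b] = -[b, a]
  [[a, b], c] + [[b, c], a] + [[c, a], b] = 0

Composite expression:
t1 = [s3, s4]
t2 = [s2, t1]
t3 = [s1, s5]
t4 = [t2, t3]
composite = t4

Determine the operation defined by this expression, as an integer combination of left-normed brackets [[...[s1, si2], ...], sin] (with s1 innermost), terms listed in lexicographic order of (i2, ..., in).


-[[[[s1, s5], s2], s3], s4] + [[[[s1, s5], s2], s4], s3] + [[[[s1, s5], s3], s4], s2] - [[[[s1, s5], s4], s3], s2]

Left-normed coefficients sit on the s1-initial expansion words.
Composite bracket: [[s2, [s3, s4]], [s1, s5]]
The bracket unfolds into 16 signed words via [a, b] = ab - ba (2^4 = 16).
Only words starting with s1 matter:
  sign of s1s5s2s3s4 is -1, so it contributes -[[[[s1, s5], s2], s3], s4]
  sign of s1s5s2s4s3 is +1, so it contributes +[[[[s1, s5], s2], s4], s3]
  sign of s1s5s3s4s2 is +1, so it contributes +[[[[s1, s5], s3], s4], s2]
  sign of s1s5s4s3s2 is -1, so it contributes -[[[[s1, s5], s4], s3], s2]


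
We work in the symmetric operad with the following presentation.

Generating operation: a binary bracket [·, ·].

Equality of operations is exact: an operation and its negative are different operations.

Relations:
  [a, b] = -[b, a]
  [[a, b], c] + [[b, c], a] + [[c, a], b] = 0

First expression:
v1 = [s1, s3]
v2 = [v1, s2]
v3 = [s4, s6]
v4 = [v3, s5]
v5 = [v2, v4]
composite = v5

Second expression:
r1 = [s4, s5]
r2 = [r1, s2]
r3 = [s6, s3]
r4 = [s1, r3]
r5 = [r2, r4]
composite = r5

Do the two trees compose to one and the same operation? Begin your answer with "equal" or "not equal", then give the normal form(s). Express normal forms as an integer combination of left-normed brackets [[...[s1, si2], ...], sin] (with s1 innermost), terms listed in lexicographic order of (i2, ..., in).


not equal; the first gives [[[[[s1, s3], s2], s4], s6], s5] - [[[[[s1, s3], s2], s5], s4], s6] + [[[[[s1, s3], s2], s5], s6], s4] - [[[[[s1, s3], s2], s6], s4], s5] and the second -[[[[[s1, s3], s6], s2], s4], s5] + [[[[[s1, s3], s6], s2], s5], s4] + [[[[[s1, s3], s6], s4], s5], s2] - [[[[[s1, s3], s6], s5], s4], s2] + [[[[[s1, s6], s3], s2], s4], s5] - [[[[[s1, s6], s3], s2], s5], s4] - [[[[[s1, s6], s3], s4], s5], s2] + [[[[[s1, s6], s3], s5], s4], s2]

The first expression, normalized: [[[[[s1, s3], s2], s4], s6], s5] - [[[[[s1, s3], s2], s5], s4], s6] + [[[[[s1, s3], s2], s5], s6], s4] - [[[[[s1, s3], s2], s6], s4], s5]
The second expression, normalized: -[[[[[s1, s3], s6], s2], s4], s5] + [[[[[s1, s3], s6], s2], s5], s4] + [[[[[s1, s3], s6], s4], s5], s2] - [[[[[s1, s3], s6], s5], s4], s2] + [[[[[s1, s6], s3], s2], s4], s5] - [[[[[s1, s6], s3], s2], s5], s4] - [[[[[s1, s6], s3], s4], s5], s2] + [[[[[s1, s6], s3], s5], s4], s2]
No match — not equal.


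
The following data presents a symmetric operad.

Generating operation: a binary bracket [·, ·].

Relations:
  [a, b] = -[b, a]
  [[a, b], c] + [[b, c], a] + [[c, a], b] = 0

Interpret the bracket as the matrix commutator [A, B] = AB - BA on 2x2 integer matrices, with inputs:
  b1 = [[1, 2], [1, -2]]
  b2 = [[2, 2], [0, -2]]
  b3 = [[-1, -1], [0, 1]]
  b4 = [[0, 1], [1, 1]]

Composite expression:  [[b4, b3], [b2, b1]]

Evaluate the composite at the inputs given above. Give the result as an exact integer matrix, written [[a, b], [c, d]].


[[-8, -8], [0, 8]]

[b4, b3] = [[1, 3], [-2, -1]]
[b2, b1] = [[2, 2], [-4, -2]]
[[b4, b3], [b2, b1]] = [[-8, -8], [0, 8]]


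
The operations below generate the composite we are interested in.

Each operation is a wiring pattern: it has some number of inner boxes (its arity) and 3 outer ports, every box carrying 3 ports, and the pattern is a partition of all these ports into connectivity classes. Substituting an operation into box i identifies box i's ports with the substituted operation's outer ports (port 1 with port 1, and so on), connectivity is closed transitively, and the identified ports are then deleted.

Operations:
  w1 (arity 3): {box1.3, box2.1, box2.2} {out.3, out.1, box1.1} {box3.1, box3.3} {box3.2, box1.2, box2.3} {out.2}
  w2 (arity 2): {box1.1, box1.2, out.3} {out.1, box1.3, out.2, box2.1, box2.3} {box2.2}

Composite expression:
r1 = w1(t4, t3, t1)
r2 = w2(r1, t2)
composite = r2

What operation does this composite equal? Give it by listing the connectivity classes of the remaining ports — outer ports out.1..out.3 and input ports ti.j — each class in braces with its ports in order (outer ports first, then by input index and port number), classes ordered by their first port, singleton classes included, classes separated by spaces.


{out.1, out.2, out.3, t2.1, t2.3, t4.1} {t1.1, t1.3} {t1.2, t3.3, t4.2} {t2.2} {t3.1, t3.2, t4.3}

Two ports join when wires chain via w2-identified ports.
composing w1 on (t4, t3, t1), with out.j its own outer ports: {out.1, out.3, t4.1} {out.2} {t1.1, t1.3} {t1.2, t3.3, t4.2} {t3.1, t3.2, t4.3}
composing w2 on (t4, t3, t1, t2), with out.j its own outer ports: {out.1, out.2, out.3, t2.1, t2.3, t4.1} {t1.1, t1.3} {t1.2, t3.3, t4.2} {t2.2} {t3.1, t3.2, t4.3}


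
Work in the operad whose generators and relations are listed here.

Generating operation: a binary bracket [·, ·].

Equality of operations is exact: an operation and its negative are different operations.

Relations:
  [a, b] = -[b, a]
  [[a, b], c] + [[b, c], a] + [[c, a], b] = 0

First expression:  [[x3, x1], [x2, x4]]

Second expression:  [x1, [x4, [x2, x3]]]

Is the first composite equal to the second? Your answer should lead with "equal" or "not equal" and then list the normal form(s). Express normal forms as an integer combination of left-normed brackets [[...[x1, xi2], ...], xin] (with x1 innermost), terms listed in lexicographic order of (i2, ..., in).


not equal: they reduce to -[[[x1, x3], x2], x4] + [[[x1, x3], x4], x2] and -[[[x1, x2], x3], x4] + [[[x1, x3], x2], x4] + [[[x1, x4], x2], x3] - [[[x1, x4], x3], x2]

Normal form of the first expression: -[[[x1, x3], x2], x4] + [[[x1, x3], x4], x2]
Normal form of the second expression: -[[[x1, x2], x3], x4] + [[[x1, x3], x2], x4] + [[[x1, x4], x2], x3] - [[[x1, x4], x3], x2]
Distinct normal forms: not equal.


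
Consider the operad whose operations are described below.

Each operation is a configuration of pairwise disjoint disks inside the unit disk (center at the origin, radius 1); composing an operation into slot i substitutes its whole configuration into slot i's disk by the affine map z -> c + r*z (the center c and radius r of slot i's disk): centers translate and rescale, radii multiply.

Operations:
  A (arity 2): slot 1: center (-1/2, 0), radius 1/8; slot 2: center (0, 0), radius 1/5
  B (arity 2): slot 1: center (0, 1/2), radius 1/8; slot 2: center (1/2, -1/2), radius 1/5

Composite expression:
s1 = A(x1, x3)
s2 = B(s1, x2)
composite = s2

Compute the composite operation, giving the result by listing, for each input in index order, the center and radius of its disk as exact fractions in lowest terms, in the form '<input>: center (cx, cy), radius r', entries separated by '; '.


x1: center (-1/16, 1/2), radius 1/64; x2: center (1/2, -1/2), radius 1/5; x3: center (0, 1/2), radius 1/40

Affine substitution under B: radii multiply and x-centers shift.
x1 passes through 2 substitutions, ending at center (-1/16, 1/2), radius 1/64
x3 passes through 2 substitutions, ending at center (0, 1/2), radius 1/40
x2 passes through 1 substitution, ending at center (1/2, -1/2), radius 1/5


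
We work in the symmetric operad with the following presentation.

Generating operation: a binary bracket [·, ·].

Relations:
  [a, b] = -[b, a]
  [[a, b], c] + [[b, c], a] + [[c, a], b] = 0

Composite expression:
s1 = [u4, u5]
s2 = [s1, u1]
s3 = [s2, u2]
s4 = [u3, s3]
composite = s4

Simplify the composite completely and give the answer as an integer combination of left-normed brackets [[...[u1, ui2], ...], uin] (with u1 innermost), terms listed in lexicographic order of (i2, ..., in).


[[[[u1, u4], u5], u2], u3] - [[[[u1, u5], u4], u2], u3]


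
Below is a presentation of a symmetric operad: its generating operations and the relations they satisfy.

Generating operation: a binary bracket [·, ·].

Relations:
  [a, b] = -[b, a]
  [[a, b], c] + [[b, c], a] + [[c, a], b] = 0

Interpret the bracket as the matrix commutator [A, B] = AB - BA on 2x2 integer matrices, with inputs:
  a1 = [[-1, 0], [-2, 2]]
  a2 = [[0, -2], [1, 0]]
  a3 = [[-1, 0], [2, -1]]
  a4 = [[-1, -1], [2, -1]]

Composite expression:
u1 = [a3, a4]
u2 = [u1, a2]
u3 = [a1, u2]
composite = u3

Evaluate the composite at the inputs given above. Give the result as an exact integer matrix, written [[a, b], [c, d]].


[[-16, 24], [-12, 16]]

[a3, a4] = [[2, 0], [0, -2]]
[[a3, a4], a2] = [[0, -8], [-4, 0]]
[a1, [[a3, a4], a2]] = [[-16, 24], [-12, 16]]


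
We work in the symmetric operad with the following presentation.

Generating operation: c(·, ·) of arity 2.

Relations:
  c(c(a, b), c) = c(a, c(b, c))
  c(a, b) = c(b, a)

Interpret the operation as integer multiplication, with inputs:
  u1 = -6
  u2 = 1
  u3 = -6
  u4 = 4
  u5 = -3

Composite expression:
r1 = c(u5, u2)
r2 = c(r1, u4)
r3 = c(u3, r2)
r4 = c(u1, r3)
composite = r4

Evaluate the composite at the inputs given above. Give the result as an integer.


-432

c(u5, u2) = -3
c(c(u5, u2), u4) = -12
c(u3, c(c(u5, u2), u4)) = 72
c(u1, c(u3, c(c(u5, u2), u4))) = -432


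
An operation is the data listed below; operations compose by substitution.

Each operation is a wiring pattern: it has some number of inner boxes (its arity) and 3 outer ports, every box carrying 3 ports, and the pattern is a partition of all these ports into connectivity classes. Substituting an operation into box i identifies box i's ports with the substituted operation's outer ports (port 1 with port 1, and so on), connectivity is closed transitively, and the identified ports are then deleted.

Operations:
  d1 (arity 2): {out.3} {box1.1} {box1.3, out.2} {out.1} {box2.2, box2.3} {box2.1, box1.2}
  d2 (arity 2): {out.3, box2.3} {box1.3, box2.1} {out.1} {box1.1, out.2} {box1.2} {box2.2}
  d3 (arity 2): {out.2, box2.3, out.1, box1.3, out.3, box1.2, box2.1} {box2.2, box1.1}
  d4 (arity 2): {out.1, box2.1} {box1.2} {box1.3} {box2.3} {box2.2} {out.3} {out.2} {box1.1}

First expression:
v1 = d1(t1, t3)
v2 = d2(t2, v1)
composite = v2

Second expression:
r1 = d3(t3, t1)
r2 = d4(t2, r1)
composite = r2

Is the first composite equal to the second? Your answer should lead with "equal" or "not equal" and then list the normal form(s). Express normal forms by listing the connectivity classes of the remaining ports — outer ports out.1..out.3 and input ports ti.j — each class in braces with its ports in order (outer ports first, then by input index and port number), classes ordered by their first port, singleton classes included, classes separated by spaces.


not equal; first: {out.1} {out.2, t2.1} {out.3} {t1.1} {t1.2, t3.1} {t1.3} {t2.2} {t2.3} {t3.2, t3.3}; second: {out.1, t1.1, t1.3, t3.2, t3.3} {out.2} {out.3} {t1.2, t3.1} {t2.1} {t2.2} {t2.3}

The first expression reduces to {out.1} {out.2, t2.1} {out.3} {t1.1} {t1.2, t3.1} {t1.3} {t2.2} {t2.3} {t3.2, t3.3}
The second expression reduces to {out.1, t1.1, t1.3, t3.2, t3.3} {out.2} {out.3} {t1.2, t3.1} {t2.1} {t2.2} {t2.3}
They disagree, so not equal.


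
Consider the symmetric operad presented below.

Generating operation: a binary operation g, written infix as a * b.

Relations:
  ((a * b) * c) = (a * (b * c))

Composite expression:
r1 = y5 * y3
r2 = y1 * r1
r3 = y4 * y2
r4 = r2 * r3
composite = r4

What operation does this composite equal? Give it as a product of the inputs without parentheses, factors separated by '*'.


y1 * y5 * y3 * y4 * y2

Key point: g is associative — brackets drop, the y-order remains.
(y5 * y3) linearizes to y5 * y3
(y1 * (y5 * y3)) linearizes to y1 * y5 * y3
(y4 * y2) linearizes to y4 * y2
((y1 * (y5 * y3)) * (y4 * y2)) linearizes to y1 * y5 * y3 * y4 * y2


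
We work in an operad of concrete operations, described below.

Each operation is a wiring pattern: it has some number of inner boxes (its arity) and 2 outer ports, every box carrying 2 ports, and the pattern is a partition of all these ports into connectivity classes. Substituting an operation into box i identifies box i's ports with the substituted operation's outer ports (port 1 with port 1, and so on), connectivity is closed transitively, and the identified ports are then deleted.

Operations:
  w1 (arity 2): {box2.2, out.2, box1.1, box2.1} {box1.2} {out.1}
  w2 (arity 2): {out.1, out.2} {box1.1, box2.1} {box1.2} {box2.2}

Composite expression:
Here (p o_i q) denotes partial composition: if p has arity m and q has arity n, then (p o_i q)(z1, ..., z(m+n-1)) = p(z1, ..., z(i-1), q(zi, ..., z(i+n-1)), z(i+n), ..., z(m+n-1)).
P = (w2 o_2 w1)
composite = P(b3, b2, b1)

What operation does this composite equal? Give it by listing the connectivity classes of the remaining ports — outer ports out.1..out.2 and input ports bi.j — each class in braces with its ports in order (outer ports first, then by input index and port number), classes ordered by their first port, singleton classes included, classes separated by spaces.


After gluing at w2, chains via deleted ports link the b-ports.
through w1, on inputs (b2, b1): {out.1} {out.2, b1.1, b1.2, b2.1} {b2.2} (out.j = stage outer ports)
through w2, on inputs (b3, b2, b1): {out.1, out.2} {b1.1, b1.2, b2.1} {b2.2} {b3.1} {b3.2} (out.j = stage outer ports)

{out.1, out.2} {b1.1, b1.2, b2.1} {b2.2} {b3.1} {b3.2}


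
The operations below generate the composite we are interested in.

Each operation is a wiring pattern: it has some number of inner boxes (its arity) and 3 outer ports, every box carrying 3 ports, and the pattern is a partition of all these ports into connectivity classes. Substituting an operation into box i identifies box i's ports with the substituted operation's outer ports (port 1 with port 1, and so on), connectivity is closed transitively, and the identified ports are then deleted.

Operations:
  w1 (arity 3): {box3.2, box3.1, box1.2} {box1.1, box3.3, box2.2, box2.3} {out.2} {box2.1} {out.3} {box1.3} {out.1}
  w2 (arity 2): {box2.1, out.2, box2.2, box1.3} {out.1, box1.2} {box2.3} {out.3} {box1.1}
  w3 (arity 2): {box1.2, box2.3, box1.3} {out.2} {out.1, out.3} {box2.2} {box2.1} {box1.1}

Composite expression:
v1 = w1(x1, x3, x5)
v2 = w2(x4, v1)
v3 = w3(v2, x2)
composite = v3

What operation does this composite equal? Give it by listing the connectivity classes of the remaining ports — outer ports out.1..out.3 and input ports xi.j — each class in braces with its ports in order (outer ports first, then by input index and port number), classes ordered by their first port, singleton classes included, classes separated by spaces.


{out.1, out.3} {out.2} {x1.1, x3.2, x3.3, x5.3} {x1.2, x5.1, x5.2} {x1.3} {x2.1} {x2.2} {x2.3, x4.3} {x3.1} {x4.1} {x4.2}

Connectivity passes through glued w3-boundaries; trace each wire chain.
w1 over (x1, x3, x5) gives {out.1} {out.2} {out.3} {x1.1, x3.2, x3.3, x5.3} {x1.2, x5.1, x5.2} {x1.3} {x3.1}, out.j being that stage's outer ports
w2 over (x4, x1, x3, x5) gives {out.1, x4.2} {out.2, x4.3} {out.3} {x1.1, x3.2, x3.3, x5.3} {x1.2, x5.1, x5.2} {x1.3} {x3.1} {x4.1}, out.j being that stage's outer ports
w3 over (x4, x1, x3, x5, x2) gives {out.1, out.3} {out.2} {x1.1, x3.2, x3.3, x5.3} {x1.2, x5.1, x5.2} {x1.3} {x2.1} {x2.2} {x2.3, x4.3} {x3.1} {x4.1} {x4.2}, out.j being that stage's outer ports


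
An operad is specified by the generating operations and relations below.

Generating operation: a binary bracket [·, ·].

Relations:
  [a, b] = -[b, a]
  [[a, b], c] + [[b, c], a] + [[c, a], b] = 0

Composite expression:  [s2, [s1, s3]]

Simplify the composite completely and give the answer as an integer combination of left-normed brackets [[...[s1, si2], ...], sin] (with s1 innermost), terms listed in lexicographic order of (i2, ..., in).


-[[s1, s3], s2]

In the tensor algebra, words opening s1 carry the s1-anchored form.
Composite bracket: [s2, [s1, s3]]
Applying ab - ba throughout gives 4 signed words (2^2 = 4).
Coefficients come from the s1-initial words:
  s1s3s2 appears with sign -1, giving the term -[[s1, s3], s2]


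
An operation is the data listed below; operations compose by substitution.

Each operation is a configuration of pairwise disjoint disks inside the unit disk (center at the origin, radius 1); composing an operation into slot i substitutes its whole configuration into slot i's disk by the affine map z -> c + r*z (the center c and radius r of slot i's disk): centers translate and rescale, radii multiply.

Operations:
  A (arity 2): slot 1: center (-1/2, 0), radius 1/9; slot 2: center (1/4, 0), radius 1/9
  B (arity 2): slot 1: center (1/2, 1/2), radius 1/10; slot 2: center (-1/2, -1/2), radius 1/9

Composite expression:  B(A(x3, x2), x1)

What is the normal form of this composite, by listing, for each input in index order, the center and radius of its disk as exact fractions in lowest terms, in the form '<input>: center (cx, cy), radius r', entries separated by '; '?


x1: center (-1/2, -1/2), radius 1/9; x2: center (21/40, 1/2), radius 1/90; x3: center (9/20, 1/2), radius 1/90

Below B, radii multiply path by path; the x-disk centers shift.
x3 passes through 2 substitutions, ending at center (9/20, 1/2), radius 1/90
x2 passes through 2 substitutions, ending at center (21/40, 1/2), radius 1/90
x1 passes through 1 substitution, ending at center (-1/2, -1/2), radius 1/9


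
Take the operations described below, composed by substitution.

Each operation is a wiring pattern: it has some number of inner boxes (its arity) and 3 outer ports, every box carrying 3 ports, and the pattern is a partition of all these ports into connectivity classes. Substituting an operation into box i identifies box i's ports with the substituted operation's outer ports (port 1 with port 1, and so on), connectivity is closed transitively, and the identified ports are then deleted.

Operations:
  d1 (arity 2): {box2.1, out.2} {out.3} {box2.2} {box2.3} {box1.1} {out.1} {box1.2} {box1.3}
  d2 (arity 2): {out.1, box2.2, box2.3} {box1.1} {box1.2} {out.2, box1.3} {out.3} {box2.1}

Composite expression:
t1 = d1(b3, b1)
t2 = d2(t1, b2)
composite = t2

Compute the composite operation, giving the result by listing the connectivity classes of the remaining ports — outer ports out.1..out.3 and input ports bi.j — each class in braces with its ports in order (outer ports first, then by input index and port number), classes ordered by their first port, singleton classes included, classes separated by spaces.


{out.1, b2.2, b2.3} {out.2} {out.3} {b1.1} {b1.2} {b1.3} {b2.1} {b3.1} {b3.2} {b3.3}

After gluing at d2, chains via deleted ports link the b-ports.
stage d1: inputs (b3, b1), connectivity {out.1} {out.2, b1.1} {out.3} {b1.2} {b1.3} {b3.1} {b3.2} {b3.3}, out.j its boundary
stage d2: inputs (b3, b1, b2), connectivity {out.1, b2.2, b2.3} {out.2} {out.3} {b1.1} {b1.2} {b1.3} {b2.1} {b3.1} {b3.2} {b3.3}, out.j its boundary


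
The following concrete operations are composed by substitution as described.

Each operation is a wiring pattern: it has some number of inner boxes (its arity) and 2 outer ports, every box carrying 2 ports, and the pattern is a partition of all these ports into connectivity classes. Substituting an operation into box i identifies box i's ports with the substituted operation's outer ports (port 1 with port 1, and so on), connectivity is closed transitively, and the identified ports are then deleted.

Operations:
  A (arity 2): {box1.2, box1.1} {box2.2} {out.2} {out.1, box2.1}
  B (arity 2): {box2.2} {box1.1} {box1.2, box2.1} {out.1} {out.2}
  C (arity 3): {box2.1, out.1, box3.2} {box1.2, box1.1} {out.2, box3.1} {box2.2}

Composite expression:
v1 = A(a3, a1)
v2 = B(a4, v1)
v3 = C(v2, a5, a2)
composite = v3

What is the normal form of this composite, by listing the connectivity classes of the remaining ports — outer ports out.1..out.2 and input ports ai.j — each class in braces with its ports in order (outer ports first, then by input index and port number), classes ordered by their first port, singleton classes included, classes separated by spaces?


{out.1, a2.2, a5.1} {out.2, a2.1} {a1.1, a4.2} {a1.2} {a3.1, a3.2} {a4.1} {a5.2}


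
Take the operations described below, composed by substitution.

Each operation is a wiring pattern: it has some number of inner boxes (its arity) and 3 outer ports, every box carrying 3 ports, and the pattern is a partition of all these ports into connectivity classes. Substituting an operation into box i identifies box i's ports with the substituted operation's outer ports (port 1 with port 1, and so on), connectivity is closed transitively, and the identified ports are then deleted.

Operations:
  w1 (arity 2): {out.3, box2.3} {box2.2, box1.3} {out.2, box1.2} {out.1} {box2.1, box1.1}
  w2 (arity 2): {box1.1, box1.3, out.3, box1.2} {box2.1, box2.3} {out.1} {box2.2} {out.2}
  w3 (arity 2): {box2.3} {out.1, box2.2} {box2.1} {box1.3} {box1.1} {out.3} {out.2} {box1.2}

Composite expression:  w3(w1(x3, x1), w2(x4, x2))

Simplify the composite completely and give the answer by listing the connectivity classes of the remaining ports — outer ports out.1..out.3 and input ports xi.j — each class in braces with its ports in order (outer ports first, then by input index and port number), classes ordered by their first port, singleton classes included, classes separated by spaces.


{out.1} {out.2} {out.3} {x1.1, x3.1} {x1.2, x3.3} {x1.3} {x2.1, x2.3} {x2.2} {x3.2} {x4.1, x4.2, x4.3}

Treat the ports identified at w3 as solder joints: merge, then drop.
w1 over (x3, x1) gives {out.1} {out.2, x3.2} {out.3, x1.3} {x1.1, x3.1} {x1.2, x3.3}, out.j being that stage's outer ports
w2 over (x4, x2) gives {out.1} {out.2} {out.3, x4.1, x4.2, x4.3} {x2.1, x2.3} {x2.2}, out.j being that stage's outer ports
w3 over (x3, x1, x4, x2) gives {out.1} {out.2} {out.3} {x1.1, x3.1} {x1.2, x3.3} {x1.3} {x2.1, x2.3} {x2.2} {x3.2} {x4.1, x4.2, x4.3}, out.j being that stage's outer ports


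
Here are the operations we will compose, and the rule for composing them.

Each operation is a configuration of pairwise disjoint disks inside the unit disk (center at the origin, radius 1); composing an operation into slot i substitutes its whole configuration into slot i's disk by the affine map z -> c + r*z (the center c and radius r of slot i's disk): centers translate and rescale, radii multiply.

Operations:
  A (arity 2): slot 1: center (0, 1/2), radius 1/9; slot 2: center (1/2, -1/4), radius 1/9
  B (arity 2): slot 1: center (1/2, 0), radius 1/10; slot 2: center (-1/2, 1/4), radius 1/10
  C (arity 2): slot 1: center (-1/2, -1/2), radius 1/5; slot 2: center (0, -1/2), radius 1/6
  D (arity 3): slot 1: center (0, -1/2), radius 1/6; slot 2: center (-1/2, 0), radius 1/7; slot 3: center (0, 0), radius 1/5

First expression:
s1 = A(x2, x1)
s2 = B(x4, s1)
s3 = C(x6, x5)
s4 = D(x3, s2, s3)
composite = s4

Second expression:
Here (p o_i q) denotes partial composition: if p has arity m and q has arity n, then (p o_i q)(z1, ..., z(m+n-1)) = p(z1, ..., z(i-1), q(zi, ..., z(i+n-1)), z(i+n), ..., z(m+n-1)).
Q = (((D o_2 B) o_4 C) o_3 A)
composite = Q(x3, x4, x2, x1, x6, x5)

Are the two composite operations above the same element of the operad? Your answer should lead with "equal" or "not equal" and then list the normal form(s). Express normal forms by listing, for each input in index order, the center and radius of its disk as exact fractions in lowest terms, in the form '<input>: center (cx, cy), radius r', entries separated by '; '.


equal — both sides give x1: center (-79/140, 9/280), radius 1/630; x2: center (-4/7, 3/70), radius 1/630; x3: center (0, -1/2), radius 1/6; x4: center (-3/7, 0), radius 1/70; x5: center (0, -1/10), radius 1/30; x6: center (-1/10, -1/10), radius 1/25


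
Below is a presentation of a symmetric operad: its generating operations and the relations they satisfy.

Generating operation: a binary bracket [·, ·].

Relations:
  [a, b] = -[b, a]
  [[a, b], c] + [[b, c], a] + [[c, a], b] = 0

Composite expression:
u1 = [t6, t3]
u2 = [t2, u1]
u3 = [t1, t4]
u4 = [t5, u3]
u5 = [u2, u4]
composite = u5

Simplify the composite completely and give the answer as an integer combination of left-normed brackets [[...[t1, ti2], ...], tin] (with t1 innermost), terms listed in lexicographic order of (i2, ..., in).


-[[[[[t1, t4], t5], t2], t3], t6] + [[[[[t1, t4], t5], t2], t6], t3] + [[[[[t1, t4], t5], t3], t6], t2] - [[[[[t1, t4], t5], t6], t3], t2]


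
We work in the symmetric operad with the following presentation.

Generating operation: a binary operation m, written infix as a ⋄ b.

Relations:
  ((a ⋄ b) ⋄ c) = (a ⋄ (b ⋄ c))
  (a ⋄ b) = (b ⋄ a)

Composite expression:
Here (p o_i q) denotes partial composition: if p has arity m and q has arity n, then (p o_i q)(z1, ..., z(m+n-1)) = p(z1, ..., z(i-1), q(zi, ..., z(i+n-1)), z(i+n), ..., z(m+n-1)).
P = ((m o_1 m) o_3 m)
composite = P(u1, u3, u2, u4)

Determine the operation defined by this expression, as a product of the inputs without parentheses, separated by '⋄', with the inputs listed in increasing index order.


u1 ⋄ u2 ⋄ u3 ⋄ u4

Reordering under m is free, so list the u-inputs canonically.
(u1 ⋄ u3) unparenthesizes to u1 ⋄ u3
(u2 ⋄ u4) unparenthesizes to u2 ⋄ u4
((u1 ⋄ u3) ⋄ (u2 ⋄ u4)) unparenthesizes to u1 ⋄ u3 ⋄ u2 ⋄ u4
rearranged into index order: u1 ⋄ u2 ⋄ u3 ⋄ u4


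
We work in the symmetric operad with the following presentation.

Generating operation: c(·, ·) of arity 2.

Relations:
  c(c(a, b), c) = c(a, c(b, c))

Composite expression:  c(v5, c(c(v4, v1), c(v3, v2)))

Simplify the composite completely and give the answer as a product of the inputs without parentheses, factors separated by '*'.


v5 * v4 * v1 * v3 * v2

The c-tree's shape is irrelevant; the v-reading-order decides.
c(v4, v1) collapses to v4 * v1
c(v3, v2) collapses to v3 * v2
c(c(v4, v1), c(v3, v2)) collapses to v4 * v1 * v3 * v2
c(v5, c(c(v4, v1), c(v3, v2))) collapses to v5 * v4 * v1 * v3 * v2


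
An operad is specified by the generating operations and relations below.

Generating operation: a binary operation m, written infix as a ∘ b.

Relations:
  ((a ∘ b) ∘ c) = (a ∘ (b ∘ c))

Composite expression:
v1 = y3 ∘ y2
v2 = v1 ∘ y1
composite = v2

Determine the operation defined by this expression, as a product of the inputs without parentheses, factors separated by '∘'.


y3 ∘ y2 ∘ y1

All parenthesizations of m agree; list the y-inputs left to right.
(y3 ∘ y2) spells out as y3 ∘ y2
((y3 ∘ y2) ∘ y1) spells out as y3 ∘ y2 ∘ y1


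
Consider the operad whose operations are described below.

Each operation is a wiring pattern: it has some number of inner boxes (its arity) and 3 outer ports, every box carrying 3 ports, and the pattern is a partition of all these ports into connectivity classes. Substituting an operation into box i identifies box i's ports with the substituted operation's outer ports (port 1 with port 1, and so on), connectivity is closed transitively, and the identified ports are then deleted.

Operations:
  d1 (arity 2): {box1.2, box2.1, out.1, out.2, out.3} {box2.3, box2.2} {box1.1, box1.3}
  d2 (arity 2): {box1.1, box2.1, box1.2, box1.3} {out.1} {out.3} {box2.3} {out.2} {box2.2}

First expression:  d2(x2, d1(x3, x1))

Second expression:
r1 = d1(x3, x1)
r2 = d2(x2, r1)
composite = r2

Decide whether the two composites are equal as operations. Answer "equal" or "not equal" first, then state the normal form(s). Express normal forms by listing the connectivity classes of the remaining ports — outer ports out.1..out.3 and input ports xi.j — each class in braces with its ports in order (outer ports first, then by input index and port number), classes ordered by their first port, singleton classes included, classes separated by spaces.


equal — both sides give {out.1} {out.2} {out.3} {x1.1, x2.1, x2.2, x2.3, x3.2} {x1.2, x1.3} {x3.1, x3.3}


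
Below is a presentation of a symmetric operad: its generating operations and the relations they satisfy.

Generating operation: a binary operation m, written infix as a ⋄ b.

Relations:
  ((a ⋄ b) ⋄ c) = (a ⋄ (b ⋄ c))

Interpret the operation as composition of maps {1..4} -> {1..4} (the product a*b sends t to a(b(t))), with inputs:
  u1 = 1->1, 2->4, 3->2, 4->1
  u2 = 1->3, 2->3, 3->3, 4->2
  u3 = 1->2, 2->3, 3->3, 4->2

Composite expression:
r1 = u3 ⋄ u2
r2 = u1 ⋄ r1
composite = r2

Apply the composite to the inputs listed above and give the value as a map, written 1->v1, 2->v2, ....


1->2, 2->2, 3->2, 4->2

(u3 ⋄ u2) = 1->3, 2->3, 3->3, 4->3
(u1 ⋄ (u3 ⋄ u2)) = 1->2, 2->2, 3->2, 4->2


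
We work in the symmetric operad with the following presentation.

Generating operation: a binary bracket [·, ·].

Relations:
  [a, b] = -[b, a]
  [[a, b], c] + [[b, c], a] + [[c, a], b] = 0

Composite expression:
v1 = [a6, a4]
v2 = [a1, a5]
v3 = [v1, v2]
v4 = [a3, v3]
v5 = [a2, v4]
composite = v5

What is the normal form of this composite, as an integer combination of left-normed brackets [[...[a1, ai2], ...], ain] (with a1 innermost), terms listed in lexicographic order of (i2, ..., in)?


[[[[[a1, a5], a4], a6], a3], a2] - [[[[[a1, a5], a6], a4], a3], a2]

A multilinear Lie element is pinned by a1-initial words (a1 innermost).
Composite bracket: [a2, [a3, [[a6, a4], [a1, a5]]]]
Each bracket splits as ab - ba, giving 32 signed words (2^5 = 32).
Coefficients come from the a1-initial words:
  the word a1a5a4a6a3a2 carries sign +1 and contributes +[[[[[a1, a5], a4], a6], a3], a2]
  the word a1a5a6a4a3a2 carries sign -1 and contributes -[[[[[a1, a5], a6], a4], a3], a2]


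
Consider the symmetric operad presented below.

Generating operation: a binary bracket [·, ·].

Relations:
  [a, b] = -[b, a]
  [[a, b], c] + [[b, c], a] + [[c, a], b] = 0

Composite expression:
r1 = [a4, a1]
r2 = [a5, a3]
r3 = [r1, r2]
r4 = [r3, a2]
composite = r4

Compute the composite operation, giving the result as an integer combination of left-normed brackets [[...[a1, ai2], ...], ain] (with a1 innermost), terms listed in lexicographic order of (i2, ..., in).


[[[[a1, a4], a3], a5], a2] - [[[[a1, a4], a5], a3], a2]

Skip Jacobi rewriting: expand, keep a1-initial words, read off terms.
Composite bracket: [[[a4, a1], [a5, a3]], a2]
Full expansion: 16 signed words from ab - ba (2^4 = 16).
Collect the words opening with a1:
  a1a4a3a5a2 (sign +1) contributes +[[[[a1, a4], a3], a5], a2]
  a1a4a5a3a2 (sign -1) contributes -[[[[a1, a4], a5], a3], a2]
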